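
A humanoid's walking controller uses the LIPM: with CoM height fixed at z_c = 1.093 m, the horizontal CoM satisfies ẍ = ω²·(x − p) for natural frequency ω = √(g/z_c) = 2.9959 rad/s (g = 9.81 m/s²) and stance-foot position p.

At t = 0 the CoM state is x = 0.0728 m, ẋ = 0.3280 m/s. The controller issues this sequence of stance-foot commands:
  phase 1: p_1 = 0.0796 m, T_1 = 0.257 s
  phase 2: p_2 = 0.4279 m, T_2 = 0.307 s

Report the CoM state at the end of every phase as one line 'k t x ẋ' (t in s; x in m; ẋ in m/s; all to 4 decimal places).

1 0.2570 0.1636 0.4128
2 0.5640 0.1890 -0.2354

phase 1: p=0.0796, T=0.257, ωT=0.769946, cosh=1.311344, sinh=0.848306; start (x,ẋ)=(0.072800, 0.328000) → end (x,ẋ)=(0.163558, 0.412839)
phase 2: p=0.4279, T=0.307, ωT=0.919741, cosh=1.453632, sinh=1.055010; start (x,ẋ)=(0.163558, 0.412839) → end (x,ẋ)=(0.189026, -0.235391)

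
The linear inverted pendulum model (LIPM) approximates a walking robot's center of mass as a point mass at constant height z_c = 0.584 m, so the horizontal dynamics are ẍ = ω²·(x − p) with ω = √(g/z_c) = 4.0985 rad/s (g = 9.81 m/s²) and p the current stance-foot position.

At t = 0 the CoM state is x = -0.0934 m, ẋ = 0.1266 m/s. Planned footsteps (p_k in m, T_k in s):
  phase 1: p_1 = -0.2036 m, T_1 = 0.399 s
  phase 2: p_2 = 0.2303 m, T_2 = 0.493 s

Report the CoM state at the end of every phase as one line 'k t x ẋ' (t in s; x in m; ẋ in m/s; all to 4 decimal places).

phase 1: p=-0.2036, T=0.399, ωT=1.635301, cosh=2.662949, sinh=2.468056; start (x,ẋ)=(-0.093400, 0.126600) → end (x,ẋ)=(0.166094, 1.451838)
phase 2: p=0.2303, T=0.493, ωT=2.020560, cosh=3.837566, sinh=3.704985; start (x,ẋ)=(0.166094, 1.451838) → end (x,ẋ)=(1.296345, 4.596559)

1 0.3990 0.1661 1.4518
2 0.8920 1.2963 4.5966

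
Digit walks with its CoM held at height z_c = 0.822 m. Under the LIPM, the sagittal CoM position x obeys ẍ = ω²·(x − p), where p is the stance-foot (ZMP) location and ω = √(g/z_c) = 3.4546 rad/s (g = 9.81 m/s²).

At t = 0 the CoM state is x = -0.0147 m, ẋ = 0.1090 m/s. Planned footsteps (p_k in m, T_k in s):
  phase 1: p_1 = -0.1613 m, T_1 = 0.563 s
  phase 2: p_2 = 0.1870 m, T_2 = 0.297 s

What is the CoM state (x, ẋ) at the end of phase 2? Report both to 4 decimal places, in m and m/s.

x = 1.3796, ẋ = 4.5308

phase 1: p=-0.1613, T=0.563, ωT=1.944940, cosh=3.568103, sinh=3.425108; start (x,ẋ)=(-0.014700, 0.109000) → end (x,ẋ)=(0.469853, 2.123550)
phase 2: p=0.1870, T=0.297, ωT=1.026016, cosh=1.574181, sinh=1.215749; start (x,ẋ)=(0.469853, 2.123550) → end (x,ẋ)=(1.379585, 4.530814)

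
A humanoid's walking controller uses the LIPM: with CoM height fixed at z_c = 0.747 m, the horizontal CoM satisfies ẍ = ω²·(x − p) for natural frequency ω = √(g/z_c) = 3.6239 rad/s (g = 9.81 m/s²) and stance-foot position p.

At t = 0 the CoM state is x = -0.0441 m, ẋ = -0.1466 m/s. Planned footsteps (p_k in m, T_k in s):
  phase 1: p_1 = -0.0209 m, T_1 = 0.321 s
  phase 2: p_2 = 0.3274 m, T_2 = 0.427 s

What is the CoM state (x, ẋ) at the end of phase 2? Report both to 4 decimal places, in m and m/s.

phase 1: p=-0.0209, T=0.321, ωT=1.163272, cosh=1.756425, sinh=1.443963; start (x,ẋ)=(-0.044100, -0.146600) → end (x,ẋ)=(-0.120063, -0.378892)
phase 2: p=0.3274, T=0.427, ωT=1.547405, cosh=2.456030, sinh=2.243231; start (x,ẋ)=(-0.120063, -0.378892) → end (x,ẋ)=(-1.006120, -4.568104)

x = -1.0061, ẋ = -4.5681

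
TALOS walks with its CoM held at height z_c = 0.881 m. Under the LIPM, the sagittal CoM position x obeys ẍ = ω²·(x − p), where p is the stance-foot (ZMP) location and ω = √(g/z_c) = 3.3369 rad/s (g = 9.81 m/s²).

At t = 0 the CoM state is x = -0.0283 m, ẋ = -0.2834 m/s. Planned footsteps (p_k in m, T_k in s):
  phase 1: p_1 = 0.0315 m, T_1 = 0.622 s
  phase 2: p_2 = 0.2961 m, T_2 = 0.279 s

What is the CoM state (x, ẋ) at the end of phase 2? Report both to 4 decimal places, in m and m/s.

x = -1.5541, ẋ = -5.8301

phase 1: p=0.0315, T=0.622, ωT=2.075552, cosh=4.047215, sinh=3.921728; start (x,ẋ)=(-0.028300, -0.283400) → end (x,ẋ)=(-0.543592, -1.929548)
phase 2: p=0.2961, T=0.279, ωT=0.930995, cosh=1.465597, sinh=1.071436; start (x,ẋ)=(-0.543592, -1.929548) → end (x,ẋ)=(-1.554104, -5.830070)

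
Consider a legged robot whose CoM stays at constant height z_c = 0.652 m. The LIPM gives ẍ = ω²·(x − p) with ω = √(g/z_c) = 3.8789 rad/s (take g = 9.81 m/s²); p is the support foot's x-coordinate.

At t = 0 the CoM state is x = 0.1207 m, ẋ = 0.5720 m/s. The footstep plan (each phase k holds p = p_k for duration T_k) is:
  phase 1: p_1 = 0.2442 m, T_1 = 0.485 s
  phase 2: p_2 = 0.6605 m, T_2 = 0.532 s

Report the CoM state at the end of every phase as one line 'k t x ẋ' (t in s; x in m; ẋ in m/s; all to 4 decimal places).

phase 1: p=0.2442, T=0.485, ωT=1.881266, cosh=3.357104, sinh=3.204707; start (x,ẋ)=(0.120700, 0.572000) → end (x,ẋ)=(0.302178, 0.385067)
phase 2: p=0.6605, T=0.532, ωT=2.063575, cosh=4.000533, sinh=3.873534; start (x,ẋ)=(0.302178, 0.385067) → end (x,ẋ)=(-0.388444, -3.843330)

1 0.4850 0.3022 0.3851
2 1.0170 -0.3884 -3.8433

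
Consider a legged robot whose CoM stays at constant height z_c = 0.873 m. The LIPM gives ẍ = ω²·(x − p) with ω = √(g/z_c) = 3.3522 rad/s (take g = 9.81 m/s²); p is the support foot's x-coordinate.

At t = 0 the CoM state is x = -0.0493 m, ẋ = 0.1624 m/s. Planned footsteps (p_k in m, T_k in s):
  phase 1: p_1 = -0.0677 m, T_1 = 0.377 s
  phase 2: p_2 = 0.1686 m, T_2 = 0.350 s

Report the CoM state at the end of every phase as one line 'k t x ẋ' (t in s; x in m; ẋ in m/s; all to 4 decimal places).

1 0.3770 0.0463 0.4107
2 0.7270 0.1311 0.1283

phase 1: p=-0.0677, T=0.377, ωT=1.263779, cosh=1.910677, sinh=1.628093; start (x,ẋ)=(-0.049300, 0.162400) → end (x,ẋ)=(0.046331, 0.410716)
phase 2: p=0.1686, T=0.350, ωT=1.173270, cosh=1.770950, sinh=1.461596; start (x,ẋ)=(0.046331, 0.410716) → end (x,ẋ)=(0.131144, 0.128291)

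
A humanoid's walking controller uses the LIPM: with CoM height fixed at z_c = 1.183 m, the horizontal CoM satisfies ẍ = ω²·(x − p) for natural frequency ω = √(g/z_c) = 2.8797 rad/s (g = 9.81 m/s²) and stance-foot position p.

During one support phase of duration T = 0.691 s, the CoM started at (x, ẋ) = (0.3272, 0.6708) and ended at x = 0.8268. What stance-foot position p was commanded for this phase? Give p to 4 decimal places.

p = 0.4506

ωT = 2.8797·0.691 = 1.989873; cosh(ωT) = 3.725658, sinh(ωT) = 3.588945
x(T) = p + (x₀−p)·cosh(ωT) + (ẋ₀/ω)·sinh(ωT) ⇒ p·(1 − cosh) = x(T) − x₀·cosh − (ẋ₀/ω)·sinh
numerator   = 0.8268 − (0.3272)·3.725658 − (0.6708/2.8797)·3.588945 = -1.228247
denominator = 1 − 3.725658 = -2.725658
p = -1.228247 / -2.725658 = 0.4506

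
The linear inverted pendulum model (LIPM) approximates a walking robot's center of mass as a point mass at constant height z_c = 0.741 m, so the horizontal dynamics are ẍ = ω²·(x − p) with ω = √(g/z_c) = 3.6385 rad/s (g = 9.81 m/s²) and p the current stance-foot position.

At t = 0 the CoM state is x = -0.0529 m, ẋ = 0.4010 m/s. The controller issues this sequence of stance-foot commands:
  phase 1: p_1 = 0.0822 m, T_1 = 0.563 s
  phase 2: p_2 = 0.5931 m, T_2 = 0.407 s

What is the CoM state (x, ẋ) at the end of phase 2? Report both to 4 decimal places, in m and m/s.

phase 1: p=0.0822, T=0.563, ωT=2.048475, cosh=3.942500, sinh=3.813568; start (x,ẋ)=(-0.052900, 0.401000) → end (x,ẋ)=(-0.030137, -0.293660)
phase 2: p=0.5931, T=0.407, ωT=1.480869, cosh=2.312103, sinh=2.084664; start (x,ẋ)=(-0.030137, -0.293660) → end (x,ẋ)=(-1.016141, -5.406259)

x = -1.0161, ẋ = -5.4063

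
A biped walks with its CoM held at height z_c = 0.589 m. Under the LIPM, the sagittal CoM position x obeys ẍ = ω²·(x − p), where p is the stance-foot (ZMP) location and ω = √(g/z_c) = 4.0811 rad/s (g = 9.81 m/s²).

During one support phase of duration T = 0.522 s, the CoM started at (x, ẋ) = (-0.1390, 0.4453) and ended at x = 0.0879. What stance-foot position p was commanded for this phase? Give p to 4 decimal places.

p = -0.0699

ωT = 4.0811·0.522 = 2.130334; cosh(ωT) = 4.268239, sinh(ωT) = 4.149441
x(T) = p + (x₀−p)·cosh(ωT) + (ẋ₀/ω)·sinh(ωT) ⇒ p·(1 − cosh) = x(T) − x₀·cosh − (ẋ₀/ω)·sinh
numerator   = 0.0879 − (-0.1390)·4.268239 − (0.4453/4.0811)·4.149441 = 0.228428
denominator = 1 − 4.268239 = -3.268239
p = 0.228428 / -3.268239 = -0.0699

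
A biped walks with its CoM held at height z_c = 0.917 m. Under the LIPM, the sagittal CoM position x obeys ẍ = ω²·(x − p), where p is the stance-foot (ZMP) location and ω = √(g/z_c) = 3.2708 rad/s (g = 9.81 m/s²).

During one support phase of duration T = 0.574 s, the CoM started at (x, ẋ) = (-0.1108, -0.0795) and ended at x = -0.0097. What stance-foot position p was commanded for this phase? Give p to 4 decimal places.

p = -0.1870

ωT = 3.2708·0.574 = 1.877439; cosh(ωT) = 3.344863, sinh(ωT) = 3.191881
x(T) = p + (x₀−p)·cosh(ωT) + (ẋ₀/ω)·sinh(ωT) ⇒ p·(1 − cosh) = x(T) − x₀·cosh − (ẋ₀/ω)·sinh
numerator   = -0.0097 − (-0.1108)·3.344863 − (-0.0795/3.2708)·3.191881 = 0.438493
denominator = 1 − 3.344863 = -2.344863
p = 0.438493 / -2.344863 = -0.1870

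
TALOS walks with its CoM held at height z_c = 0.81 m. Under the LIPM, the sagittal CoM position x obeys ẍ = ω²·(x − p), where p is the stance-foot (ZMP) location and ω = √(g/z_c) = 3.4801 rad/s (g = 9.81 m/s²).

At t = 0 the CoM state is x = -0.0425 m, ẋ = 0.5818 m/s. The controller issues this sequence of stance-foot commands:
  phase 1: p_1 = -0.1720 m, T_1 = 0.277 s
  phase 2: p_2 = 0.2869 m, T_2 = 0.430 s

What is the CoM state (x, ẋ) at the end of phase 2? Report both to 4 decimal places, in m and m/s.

phase 1: p=-0.1720, T=0.277, ωT=0.963988, cosh=1.501750, sinh=1.120381; start (x,ẋ)=(-0.042500, 0.581800) → end (x,ẋ)=(0.209781, 1.378644)
phase 2: p=0.2869, T=0.430, ωT=1.496443, cosh=2.344851, sinh=2.120925; start (x,ẋ)=(0.209781, 1.378644) → end (x,ẋ)=(0.946274, 2.663497)

x = 0.9463, ẋ = 2.6635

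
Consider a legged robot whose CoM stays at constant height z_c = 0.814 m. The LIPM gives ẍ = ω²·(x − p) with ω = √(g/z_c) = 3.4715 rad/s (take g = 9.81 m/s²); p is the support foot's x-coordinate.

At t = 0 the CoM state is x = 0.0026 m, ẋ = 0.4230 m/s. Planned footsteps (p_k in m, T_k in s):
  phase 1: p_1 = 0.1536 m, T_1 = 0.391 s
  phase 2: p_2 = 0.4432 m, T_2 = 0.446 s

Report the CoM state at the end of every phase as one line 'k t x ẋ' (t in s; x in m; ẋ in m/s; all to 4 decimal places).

1 0.3910 0.0619 -0.0747
2 0.8370 -0.5425 -3.1563

phase 1: p=0.1536, T=0.391, ωT=1.357357, cosh=2.071624, sinh=1.814284; start (x,ẋ)=(0.002600, 0.423000) → end (x,ẋ)=(0.061854, -0.074744)
phase 2: p=0.4432, T=0.446, ωT=1.548289, cosh=2.458014, sinh=2.245402; start (x,ẋ)=(0.061854, -0.074744) → end (x,ẋ)=(-0.542499, -3.156281)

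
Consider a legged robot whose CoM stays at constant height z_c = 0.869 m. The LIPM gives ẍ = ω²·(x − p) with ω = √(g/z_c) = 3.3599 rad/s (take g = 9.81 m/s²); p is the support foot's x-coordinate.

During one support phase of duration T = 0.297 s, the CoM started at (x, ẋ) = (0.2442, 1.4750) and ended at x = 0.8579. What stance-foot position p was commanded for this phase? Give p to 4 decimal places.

ωT = 3.3599·0.297 = 0.997890; cosh(ωT) = 1.540605, sinh(ωT) = 1.171948
x(T) = p + (x₀−p)·cosh(ωT) + (ẋ₀/ω)·sinh(ωT) ⇒ p·(1 − cosh) = x(T) − x₀·cosh − (ẋ₀/ω)·sinh
numerator   = 0.8579 − (0.2442)·1.540605 − (1.4750/3.3599)·1.171948 = -0.032802
denominator = 1 − 1.540605 = -0.540605
p = -0.032802 / -0.540605 = 0.0607

p = 0.0607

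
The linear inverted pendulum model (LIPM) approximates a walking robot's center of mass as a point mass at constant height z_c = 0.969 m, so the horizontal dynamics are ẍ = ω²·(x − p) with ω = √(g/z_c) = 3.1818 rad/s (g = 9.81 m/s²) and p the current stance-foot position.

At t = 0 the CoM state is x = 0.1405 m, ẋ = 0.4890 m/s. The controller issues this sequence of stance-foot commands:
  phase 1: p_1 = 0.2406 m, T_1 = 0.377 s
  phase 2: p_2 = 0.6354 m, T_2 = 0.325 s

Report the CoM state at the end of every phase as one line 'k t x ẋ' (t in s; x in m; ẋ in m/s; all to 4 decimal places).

phase 1: p=0.2406, T=0.377, ωT=1.199539, cosh=1.809959, sinh=1.508626; start (x,ẋ)=(0.140500, 0.489000) → end (x,ẋ)=(0.291279, 0.404575)
phase 2: p=0.6354, T=0.325, ωT=1.034085, cosh=1.584042, sinh=1.228490; start (x,ẋ)=(0.291279, 0.404575) → end (x,ẋ)=(0.246504, -0.704240)

1 0.3770 0.2913 0.4046
2 0.7020 0.2465 -0.7042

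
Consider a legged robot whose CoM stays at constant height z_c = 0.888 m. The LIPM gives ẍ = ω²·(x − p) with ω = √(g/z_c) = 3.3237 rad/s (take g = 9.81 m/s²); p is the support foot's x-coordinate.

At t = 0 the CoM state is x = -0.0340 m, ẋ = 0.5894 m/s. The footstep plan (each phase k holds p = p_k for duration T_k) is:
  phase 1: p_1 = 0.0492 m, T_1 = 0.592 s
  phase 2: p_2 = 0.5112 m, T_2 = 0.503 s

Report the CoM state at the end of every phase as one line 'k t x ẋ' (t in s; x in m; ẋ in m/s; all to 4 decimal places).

phase 1: p=0.0492, T=0.592, ωT=1.967630, cosh=3.646746, sinh=3.506959; start (x,ẋ)=(-0.034000, 0.589400) → end (x,ẋ)=(0.367688, 1.179607)
phase 2: p=0.5112, T=0.503, ωT=1.671821, cosh=2.754878, sinh=2.566973; start (x,ẋ)=(0.367688, 1.179607) → end (x,ẋ)=(1.026882, 2.025253)

1 0.5920 0.3677 1.1796
2 1.0950 1.0269 2.0253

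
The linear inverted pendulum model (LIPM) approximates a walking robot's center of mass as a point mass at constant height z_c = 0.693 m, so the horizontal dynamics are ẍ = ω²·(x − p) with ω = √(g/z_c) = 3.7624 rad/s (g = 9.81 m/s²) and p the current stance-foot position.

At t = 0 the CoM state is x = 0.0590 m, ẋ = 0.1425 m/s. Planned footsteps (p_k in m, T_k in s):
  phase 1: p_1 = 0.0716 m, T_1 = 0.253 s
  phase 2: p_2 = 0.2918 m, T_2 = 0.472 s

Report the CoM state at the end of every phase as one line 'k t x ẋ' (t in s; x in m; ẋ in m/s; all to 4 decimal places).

phase 1: p=0.0716, T=0.253, ωT=0.951887, cosh=1.488303, sinh=1.102291; start (x,ẋ)=(0.059000, 0.142500) → end (x,ẋ)=(0.094596, 0.159828)
phase 2: p=0.2918, T=0.472, ωT=1.775853, cosh=3.037327, sinh=2.867988; start (x,ẋ)=(0.094596, 0.159828) → end (x,ẋ)=(-0.185339, -1.642480)

1 0.2530 0.0946 0.1598
2 0.7250 -0.1853 -1.6425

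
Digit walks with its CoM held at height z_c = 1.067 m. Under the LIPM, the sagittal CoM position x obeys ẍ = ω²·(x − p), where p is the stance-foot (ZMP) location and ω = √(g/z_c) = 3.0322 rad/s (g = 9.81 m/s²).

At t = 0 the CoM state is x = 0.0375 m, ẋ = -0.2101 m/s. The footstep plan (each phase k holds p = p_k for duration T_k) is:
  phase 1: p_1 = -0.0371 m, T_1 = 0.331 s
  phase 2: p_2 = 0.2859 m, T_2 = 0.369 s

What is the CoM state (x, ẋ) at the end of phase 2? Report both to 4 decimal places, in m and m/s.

x = -0.2305, ẋ = -1.2981

phase 1: p=-0.0371, T=0.331, ωT=1.003658, cosh=1.547390, sinh=1.180854; start (x,ẋ)=(0.037500, -0.210100) → end (x,ẋ)=(-0.003486, -0.057995)
phase 2: p=0.2859, T=0.369, ωT=1.118882, cosh=1.694037, sinh=1.367392; start (x,ẋ)=(-0.003486, -0.057995) → end (x,ẋ)=(-0.230483, -1.298098)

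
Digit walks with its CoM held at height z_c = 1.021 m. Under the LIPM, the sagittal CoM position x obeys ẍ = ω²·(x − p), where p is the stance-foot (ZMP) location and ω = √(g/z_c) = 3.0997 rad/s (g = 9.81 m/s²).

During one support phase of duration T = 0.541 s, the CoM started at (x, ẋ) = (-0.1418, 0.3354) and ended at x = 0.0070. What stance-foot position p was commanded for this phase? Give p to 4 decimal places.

ωT = 3.0997·0.541 = 1.676938; cosh(ωT) = 2.768048, sinh(ωT) = 2.581102
x(T) = p + (x₀−p)·cosh(ωT) + (ẋ₀/ω)·sinh(ωT) ⇒ p·(1 − cosh) = x(T) − x₀·cosh − (ẋ₀/ω)·sinh
numerator   = 0.0070 − (-0.1418)·2.768048 − (0.3354/3.0997)·2.581102 = 0.120224
denominator = 1 − 2.768048 = -1.768048
p = 0.120224 / -1.768048 = -0.0680

p = -0.0680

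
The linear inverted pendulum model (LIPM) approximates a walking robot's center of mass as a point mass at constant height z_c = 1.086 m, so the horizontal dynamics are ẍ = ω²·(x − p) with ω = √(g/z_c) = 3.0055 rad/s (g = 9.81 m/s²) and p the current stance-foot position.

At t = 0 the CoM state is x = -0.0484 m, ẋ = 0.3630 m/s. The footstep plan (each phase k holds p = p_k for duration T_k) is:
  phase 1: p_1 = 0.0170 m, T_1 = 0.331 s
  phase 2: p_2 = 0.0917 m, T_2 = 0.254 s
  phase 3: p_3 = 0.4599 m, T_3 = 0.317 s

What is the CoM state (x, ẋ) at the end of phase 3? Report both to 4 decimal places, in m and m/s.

phase 1: p=0.0170, T=0.331, ωT=0.994821, cosh=1.537014, sinh=1.167225; start (x,ẋ)=(-0.048400, 0.363000) → end (x,ẋ)=(0.057455, 0.328507)
phase 2: p=0.0917, T=0.254, ωT=0.763397, cosh=1.305816, sinh=0.839736; start (x,ẋ)=(0.057455, 0.328507) → end (x,ẋ)=(0.138767, 0.342541)
phase 3: p=0.4599, T=0.317, ωT=0.952744, cosh=1.489247, sinh=1.103566; start (x,ẋ)=(0.138767, 0.342541) → end (x,ẋ)=(0.107429, -0.554995)

x = 0.1074, ẋ = -0.5550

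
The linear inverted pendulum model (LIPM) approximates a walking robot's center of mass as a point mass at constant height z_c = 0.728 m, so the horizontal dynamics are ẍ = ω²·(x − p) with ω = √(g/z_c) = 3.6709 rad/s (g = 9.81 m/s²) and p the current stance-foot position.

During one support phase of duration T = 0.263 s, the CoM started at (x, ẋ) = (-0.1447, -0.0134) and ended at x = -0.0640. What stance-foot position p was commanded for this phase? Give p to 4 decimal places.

ωT = 3.6709·0.263 = 0.965447; cosh(ωT) = 1.503387, sinh(ωT) = 1.122574
x(T) = p + (x₀−p)·cosh(ωT) + (ẋ₀/ω)·sinh(ωT) ⇒ p·(1 − cosh) = x(T) − x₀·cosh − (ẋ₀/ω)·sinh
numerator   = -0.0640 − (-0.1447)·1.503387 − (-0.0134/3.6709)·1.122574 = 0.157638
denominator = 1 − 1.503387 = -0.503387
p = 0.157638 / -0.503387 = -0.3132

p = -0.3132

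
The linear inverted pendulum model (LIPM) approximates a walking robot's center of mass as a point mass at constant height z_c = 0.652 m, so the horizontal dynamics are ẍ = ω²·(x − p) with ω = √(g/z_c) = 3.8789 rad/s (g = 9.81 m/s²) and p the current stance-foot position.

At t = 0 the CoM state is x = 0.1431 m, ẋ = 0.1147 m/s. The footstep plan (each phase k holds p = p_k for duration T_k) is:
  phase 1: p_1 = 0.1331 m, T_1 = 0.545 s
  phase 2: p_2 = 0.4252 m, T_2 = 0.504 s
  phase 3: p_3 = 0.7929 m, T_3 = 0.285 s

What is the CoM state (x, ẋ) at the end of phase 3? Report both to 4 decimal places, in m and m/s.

x = 0.5495, ẋ = -0.4184

phase 1: p=0.1331, T=0.545, ωT=2.114000, cosh=4.201029, sinh=4.080275; start (x,ẋ)=(0.143100, 0.114700) → end (x,ẋ)=(0.295765, 0.640128)
phase 2: p=0.4252, T=0.504, ωT=1.954966, cosh=3.602623, sinh=3.461053; start (x,ẋ)=(0.295765, 0.640128) → end (x,ẋ)=(0.530066, 0.568464)
phase 3: p=0.7929, T=0.285, ωT=1.105486, cosh=1.675872, sinh=1.344822; start (x,ẋ)=(0.530066, 0.568464) → end (x,ẋ)=(0.549511, -0.418383)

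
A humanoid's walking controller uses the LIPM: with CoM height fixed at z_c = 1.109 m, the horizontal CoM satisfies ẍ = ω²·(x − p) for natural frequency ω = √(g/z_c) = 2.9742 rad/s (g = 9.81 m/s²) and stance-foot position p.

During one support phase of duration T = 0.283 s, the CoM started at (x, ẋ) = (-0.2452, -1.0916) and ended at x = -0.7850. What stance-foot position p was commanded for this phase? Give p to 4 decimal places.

p = 0.2688

ωT = 2.9742·0.283 = 0.841699; cosh(ωT) = 1.375641, sinh(ωT) = 0.944664
x(T) = p + (x₀−p)·cosh(ωT) + (ẋ₀/ω)·sinh(ωT) ⇒ p·(1 − cosh) = x(T) − x₀·cosh − (ẋ₀/ω)·sinh
numerator   = -0.7850 − (-0.2452)·1.375641 − (-1.0916/2.9742)·0.944664 = -0.100979
denominator = 1 − 1.375641 = -0.375641
p = -0.100979 / -0.375641 = 0.2688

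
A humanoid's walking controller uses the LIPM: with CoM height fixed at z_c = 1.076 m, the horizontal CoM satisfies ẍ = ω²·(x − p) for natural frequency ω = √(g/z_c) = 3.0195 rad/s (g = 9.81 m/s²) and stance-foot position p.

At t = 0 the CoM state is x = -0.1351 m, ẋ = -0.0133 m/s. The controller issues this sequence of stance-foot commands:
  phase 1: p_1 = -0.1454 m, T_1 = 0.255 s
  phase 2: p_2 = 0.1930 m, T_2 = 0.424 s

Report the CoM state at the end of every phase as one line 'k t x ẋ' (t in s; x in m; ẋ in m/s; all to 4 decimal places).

phase 1: p=-0.1454, T=0.255, ωT=0.769972, cosh=1.311366, sinh=0.848341; start (x,ẋ)=(-0.135100, -0.013300) → end (x,ẋ)=(-0.135630, 0.008943)
phase 2: p=0.1930, T=0.424, ωT=1.280268, cosh=1.937783, sinh=1.659820; start (x,ẋ)=(-0.135630, 0.008943) → end (x,ẋ)=(-0.438897, -1.629706)

1 0.2550 -0.1356 0.0089
2 0.6790 -0.4389 -1.6297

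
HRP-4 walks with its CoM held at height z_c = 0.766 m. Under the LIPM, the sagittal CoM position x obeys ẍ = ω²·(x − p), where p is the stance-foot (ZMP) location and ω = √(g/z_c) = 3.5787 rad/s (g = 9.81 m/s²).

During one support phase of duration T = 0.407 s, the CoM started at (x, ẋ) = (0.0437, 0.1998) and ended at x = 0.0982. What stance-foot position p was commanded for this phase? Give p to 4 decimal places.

ωT = 3.5787·0.407 = 1.456531; cosh(ωT) = 2.262045, sinh(ωT) = 2.029002
x(T) = p + (x₀−p)·cosh(ωT) + (ẋ₀/ω)·sinh(ωT) ⇒ p·(1 − cosh) = x(T) − x₀·cosh − (ẋ₀/ω)·sinh
numerator   = 0.0982 − (0.0437)·2.262045 − (0.1998/3.5787)·2.029002 = -0.113931
denominator = 1 − 2.262045 = -1.262045
p = -0.113931 / -1.262045 = 0.0903

p = 0.0903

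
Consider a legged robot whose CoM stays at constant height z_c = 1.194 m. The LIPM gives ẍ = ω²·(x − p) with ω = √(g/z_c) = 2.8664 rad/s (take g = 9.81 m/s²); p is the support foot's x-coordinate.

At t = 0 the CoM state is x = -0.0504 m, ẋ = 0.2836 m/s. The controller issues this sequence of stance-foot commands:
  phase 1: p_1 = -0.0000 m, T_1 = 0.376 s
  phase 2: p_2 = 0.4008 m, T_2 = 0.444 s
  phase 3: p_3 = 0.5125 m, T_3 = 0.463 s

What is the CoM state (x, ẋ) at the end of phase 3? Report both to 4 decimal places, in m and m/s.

x = -1.4674, ẋ = -5.4942

phase 1: p=-0.0000, T=0.376, ωT=1.077766, cosh=1.639232, sinh=1.298877; start (x,ẋ)=(-0.050400, 0.283600) → end (x,ẋ)=(0.045893, 0.277242)
phase 2: p=0.4008, T=0.444, ωT=1.272682, cosh=1.925247, sinh=1.645167; start (x,ẋ)=(0.045893, 0.277242) → end (x,ẋ)=(-0.123361, -1.139879)
phase 3: p=0.5125, T=0.463, ωT=1.327143, cosh=2.017746, sinh=1.752512; start (x,ẋ)=(-0.123361, -1.139879) → end (x,ẋ)=(-1.467426, -5.494170)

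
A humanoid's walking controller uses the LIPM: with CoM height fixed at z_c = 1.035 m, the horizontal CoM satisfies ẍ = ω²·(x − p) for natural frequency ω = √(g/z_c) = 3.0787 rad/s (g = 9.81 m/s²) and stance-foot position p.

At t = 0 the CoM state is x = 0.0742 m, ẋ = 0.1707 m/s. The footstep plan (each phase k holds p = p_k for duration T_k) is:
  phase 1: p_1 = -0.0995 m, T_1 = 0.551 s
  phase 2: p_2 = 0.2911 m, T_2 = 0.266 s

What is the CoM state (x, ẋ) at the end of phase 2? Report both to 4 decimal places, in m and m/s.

phase 1: p=-0.0995, T=0.551, ωT=1.696364, cosh=2.818714, sinh=2.635365; start (x,ẋ)=(0.074200, 0.170700) → end (x,ẋ)=(0.536230, 1.890469)
phase 2: p=0.2911, T=0.266, ωT=0.818934, cosh=1.354491, sinh=0.913590; start (x,ẋ)=(0.536230, 1.890469) → end (x,ẋ)=(1.184114, 3.250092)

x = 1.1841, ẋ = 3.2501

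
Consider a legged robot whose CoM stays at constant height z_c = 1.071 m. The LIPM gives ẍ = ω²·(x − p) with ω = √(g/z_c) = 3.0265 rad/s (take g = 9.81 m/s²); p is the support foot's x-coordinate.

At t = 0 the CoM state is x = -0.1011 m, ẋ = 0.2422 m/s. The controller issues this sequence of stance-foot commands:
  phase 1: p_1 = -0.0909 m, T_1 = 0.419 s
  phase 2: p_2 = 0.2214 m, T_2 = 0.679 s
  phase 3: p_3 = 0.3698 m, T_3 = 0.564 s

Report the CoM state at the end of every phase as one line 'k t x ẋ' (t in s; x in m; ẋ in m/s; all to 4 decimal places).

1 0.4190 0.0205 0.4140
2 1.0980 -0.0506 -0.6921
3 1.6620 -1.4364 -5.3612

phase 1: p=-0.0909, T=0.419, ωT=1.268103, cosh=1.917735, sinh=1.636371; start (x,ẋ)=(-0.101100, 0.242200) → end (x,ẋ)=(0.020492, 0.413960)
phase 2: p=0.2214, T=0.679, ωT=2.054994, cosh=3.967440, sinh=3.839347; start (x,ẋ)=(0.020492, 0.413960) → end (x,ẋ)=(-0.050550, -0.692145)
phase 3: p=0.3698, T=0.564, ωT=1.706946, cosh=2.846760, sinh=2.665341; start (x,ẋ)=(-0.050550, -0.692145) → end (x,ẋ)=(-1.436386, -5.361192)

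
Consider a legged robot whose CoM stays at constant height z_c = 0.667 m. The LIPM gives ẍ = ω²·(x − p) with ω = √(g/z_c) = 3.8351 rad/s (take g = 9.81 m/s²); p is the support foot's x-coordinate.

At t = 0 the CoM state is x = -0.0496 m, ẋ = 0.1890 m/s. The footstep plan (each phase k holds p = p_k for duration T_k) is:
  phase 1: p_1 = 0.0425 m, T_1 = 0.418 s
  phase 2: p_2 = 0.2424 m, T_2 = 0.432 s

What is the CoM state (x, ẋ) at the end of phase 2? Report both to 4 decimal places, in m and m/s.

x = -0.8610, ẋ = -4.0644

phase 1: p=0.0425, T=0.418, ωT=1.603072, cosh=2.584774, sinh=2.383497; start (x,ẋ)=(-0.049600, 0.189000) → end (x,ẋ)=(-0.078095, -0.353359)
phase 2: p=0.2424, T=0.432, ωT=1.656763, cosh=2.716535, sinh=2.525780; start (x,ẋ)=(-0.078095, -0.353359) → end (x,ẋ)=(-0.860957, -4.064426)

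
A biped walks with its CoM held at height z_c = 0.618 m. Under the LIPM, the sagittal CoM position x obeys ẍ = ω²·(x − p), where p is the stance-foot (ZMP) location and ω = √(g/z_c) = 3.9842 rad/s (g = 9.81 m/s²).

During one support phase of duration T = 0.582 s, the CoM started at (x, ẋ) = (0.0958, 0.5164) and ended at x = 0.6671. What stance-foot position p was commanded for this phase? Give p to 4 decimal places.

ωT = 3.9842·0.582 = 2.318804; cosh(ωT) = 5.130953, sinh(ωT) = 5.032562
x(T) = p + (x₀−p)·cosh(ωT) + (ẋ₀/ω)·sinh(ωT) ⇒ p·(1 − cosh) = x(T) − x₀·cosh − (ẋ₀/ω)·sinh
numerator   = 0.6671 − (0.0958)·5.130953 − (0.5164/3.9842)·5.032562 = -0.476726
denominator = 1 − 5.130953 = -4.130953
p = -0.476726 / -4.130953 = 0.1154

p = 0.1154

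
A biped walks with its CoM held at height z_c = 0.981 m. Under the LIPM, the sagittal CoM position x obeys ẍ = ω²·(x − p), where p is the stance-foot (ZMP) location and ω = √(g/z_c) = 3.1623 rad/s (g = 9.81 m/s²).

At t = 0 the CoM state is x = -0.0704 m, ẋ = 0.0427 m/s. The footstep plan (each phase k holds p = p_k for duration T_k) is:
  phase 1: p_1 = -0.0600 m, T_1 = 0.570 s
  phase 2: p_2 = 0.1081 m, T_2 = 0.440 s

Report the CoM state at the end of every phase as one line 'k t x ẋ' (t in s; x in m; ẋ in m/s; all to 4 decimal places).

phase 1: p=-0.0600, T=0.570, ωT=1.802511, cosh=3.114871, sinh=2.949986; start (x,ẋ)=(-0.070400, 0.042700) → end (x,ẋ)=(-0.052561, 0.035986)
phase 2: p=0.1081, T=0.440, ωT=1.391412, cosh=2.134623, sinh=1.885900; start (x,ẋ)=(-0.052561, 0.035986) → end (x,ẋ)=(-0.213391, -0.881333)

1 0.5700 -0.0526 0.0360
2 1.0100 -0.2134 -0.8813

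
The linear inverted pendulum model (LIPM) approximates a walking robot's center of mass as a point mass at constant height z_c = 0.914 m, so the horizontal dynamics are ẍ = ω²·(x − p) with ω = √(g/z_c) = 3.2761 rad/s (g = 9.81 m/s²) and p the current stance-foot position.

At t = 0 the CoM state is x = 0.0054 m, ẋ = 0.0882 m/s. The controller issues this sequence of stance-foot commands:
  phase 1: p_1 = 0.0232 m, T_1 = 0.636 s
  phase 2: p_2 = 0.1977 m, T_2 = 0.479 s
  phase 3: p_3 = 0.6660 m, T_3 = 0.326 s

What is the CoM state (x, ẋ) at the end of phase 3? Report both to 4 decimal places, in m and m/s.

x = -0.8094, ẋ = -4.2642

phase 1: p=0.0232, T=0.636, ωT=2.083600, cosh=4.078908, sinh=3.954426; start (x,ẋ)=(0.005400, 0.088200) → end (x,ẋ)=(0.057058, 0.129159)
phase 2: p=0.1977, T=0.479, ωT=1.569252, cosh=2.505627, sinh=2.297426; start (x,ẋ)=(0.057058, 0.129159) → end (x,ẋ)=(-0.064123, -0.734935)
phase 3: p=0.6660, T=0.326, ωT=1.068009, cosh=1.626636, sinh=1.282944; start (x,ẋ)=(-0.064123, -0.734935) → end (x,ẋ)=(-0.809449, -4.264215)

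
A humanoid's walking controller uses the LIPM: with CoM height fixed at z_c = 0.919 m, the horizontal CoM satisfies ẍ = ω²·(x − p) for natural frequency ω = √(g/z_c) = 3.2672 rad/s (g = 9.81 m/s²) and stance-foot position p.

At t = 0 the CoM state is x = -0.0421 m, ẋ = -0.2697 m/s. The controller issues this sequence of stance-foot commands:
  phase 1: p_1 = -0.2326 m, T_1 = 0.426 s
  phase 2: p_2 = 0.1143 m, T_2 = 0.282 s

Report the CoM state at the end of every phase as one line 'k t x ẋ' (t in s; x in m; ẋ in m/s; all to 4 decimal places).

1 0.4260 0.0184 0.5984
2 0.7080 0.1685 0.5398

phase 1: p=-0.2326, T=0.426, ωT=1.391827, cosh=2.135407, sinh=1.886786; start (x,ẋ)=(-0.042100, -0.269700) → end (x,ẋ)=(0.018445, 0.598419)
phase 2: p=0.1143, T=0.282, ωT=0.921350, cosh=1.455331, sinh=1.057350; start (x,ẋ)=(0.018445, 0.598419) → end (x,ẋ)=(0.168463, 0.539760)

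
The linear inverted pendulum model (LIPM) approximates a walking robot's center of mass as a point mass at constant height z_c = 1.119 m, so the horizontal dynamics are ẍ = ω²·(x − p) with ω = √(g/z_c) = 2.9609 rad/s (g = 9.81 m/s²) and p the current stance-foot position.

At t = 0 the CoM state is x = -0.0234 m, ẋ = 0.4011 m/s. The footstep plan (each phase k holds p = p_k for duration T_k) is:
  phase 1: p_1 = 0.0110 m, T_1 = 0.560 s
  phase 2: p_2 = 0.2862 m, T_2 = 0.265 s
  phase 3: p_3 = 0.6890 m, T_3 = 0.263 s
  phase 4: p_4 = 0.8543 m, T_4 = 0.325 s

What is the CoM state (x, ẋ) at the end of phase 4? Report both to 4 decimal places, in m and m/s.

x = 1.0058, ẋ = 0.9176

phase 1: p=0.0110, T=0.560, ωT=1.658104, cosh=2.719924, sinh=2.529424; start (x,ẋ)=(-0.023400, 0.401100) → end (x,ẋ)=(0.260085, 0.833327)
phase 2: p=0.2862, T=0.265, ωT=0.784639, cosh=1.323950, sinh=0.867665; start (x,ẋ)=(0.260085, 0.833327) → end (x,ẋ)=(0.495823, 1.036191)
phase 3: p=0.6890, T=0.263, ωT=0.778717, cosh=1.318835, sinh=0.859840; start (x,ẋ)=(0.495823, 1.036191) → end (x,ẋ)=(0.735140, 0.874756)
phase 4: p=0.8543, T=0.325, ωT=0.962293, cosh=1.499853, sinh=1.117837; start (x,ẋ)=(0.735140, 0.874756) → end (x,ẋ)=(1.005827, 0.917609)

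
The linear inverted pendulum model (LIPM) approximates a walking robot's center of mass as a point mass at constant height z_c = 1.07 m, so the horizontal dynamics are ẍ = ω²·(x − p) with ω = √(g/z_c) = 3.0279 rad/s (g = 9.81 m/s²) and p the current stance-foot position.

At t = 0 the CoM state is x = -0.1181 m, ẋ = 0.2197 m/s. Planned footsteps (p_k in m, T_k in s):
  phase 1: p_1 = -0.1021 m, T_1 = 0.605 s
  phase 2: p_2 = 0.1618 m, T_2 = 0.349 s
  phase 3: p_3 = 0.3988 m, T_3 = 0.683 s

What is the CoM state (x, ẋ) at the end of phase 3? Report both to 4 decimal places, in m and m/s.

x = 0.4569, ẋ = 0.3038

phase 1: p=-0.1021, T=0.605, ωT=1.831879, cosh=3.202863, sinh=3.042751; start (x,ẋ)=(-0.118100, 0.219700) → end (x,ẋ)=(0.067432, 0.556259)
phase 2: p=0.1618, T=0.349, ωT=1.056737, cosh=1.612278, sinh=1.264690; start (x,ẋ)=(0.067432, 0.556259) → end (x,ẋ)=(0.241990, 0.535474)
phase 3: p=0.3988, T=0.683, ωT=2.068056, cosh=4.017931, sinh=3.891499; start (x,ẋ)=(0.241990, 0.535474) → end (x,ẋ)=(0.456946, 0.303792)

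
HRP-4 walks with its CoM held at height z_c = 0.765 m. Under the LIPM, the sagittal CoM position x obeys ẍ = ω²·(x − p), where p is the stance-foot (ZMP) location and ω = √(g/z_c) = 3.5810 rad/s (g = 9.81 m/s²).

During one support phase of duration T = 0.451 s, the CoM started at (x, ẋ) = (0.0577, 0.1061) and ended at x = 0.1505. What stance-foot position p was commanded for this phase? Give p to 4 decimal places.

ωT = 3.5810·0.451 = 1.615031; cosh(ωT) = 2.613464, sinh(ωT) = 2.414580
x(T) = p + (x₀−p)·cosh(ωT) + (ẋ₀/ω)·sinh(ωT) ⇒ p·(1 − cosh) = x(T) − x₀·cosh − (ẋ₀/ω)·sinh
numerator   = 0.1505 − (0.0577)·2.613464 − (0.1061/3.5810)·2.414580 = -0.071837
denominator = 1 − 2.613464 = -1.613464
p = -0.071837 / -1.613464 = 0.0445

p = 0.0445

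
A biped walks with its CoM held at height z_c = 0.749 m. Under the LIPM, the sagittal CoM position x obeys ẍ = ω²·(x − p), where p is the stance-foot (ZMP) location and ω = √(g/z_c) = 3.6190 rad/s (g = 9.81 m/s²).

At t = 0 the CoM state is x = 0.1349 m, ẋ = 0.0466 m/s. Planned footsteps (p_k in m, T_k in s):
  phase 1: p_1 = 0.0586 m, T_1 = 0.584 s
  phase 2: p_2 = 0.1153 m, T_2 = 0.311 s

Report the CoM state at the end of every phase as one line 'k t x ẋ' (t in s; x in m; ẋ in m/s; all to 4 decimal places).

phase 1: p=0.0586, T=0.584, ωT=2.113496, cosh=4.198971, sinh=4.078156; start (x,ẋ)=(0.134900, 0.046600) → end (x,ẋ)=(0.431494, 1.321772)
phase 2: p=0.1153, T=0.311, ωT=1.125509, cosh=1.703136, sinh=1.378649; start (x,ẋ)=(0.431494, 1.321772) → end (x,ẋ)=(1.157347, 3.828753)

1 0.5840 0.4315 1.3218
2 0.8950 1.1573 3.8288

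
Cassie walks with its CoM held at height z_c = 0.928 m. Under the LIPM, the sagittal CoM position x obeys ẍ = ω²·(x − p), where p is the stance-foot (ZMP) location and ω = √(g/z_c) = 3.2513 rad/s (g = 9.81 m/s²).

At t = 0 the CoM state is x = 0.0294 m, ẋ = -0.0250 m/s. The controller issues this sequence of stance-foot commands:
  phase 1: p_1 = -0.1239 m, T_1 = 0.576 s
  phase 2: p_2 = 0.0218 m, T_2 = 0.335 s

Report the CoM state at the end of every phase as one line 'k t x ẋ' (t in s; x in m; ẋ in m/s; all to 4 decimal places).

phase 1: p=-0.1239, T=0.576, ωT=1.872749, cosh=3.329928, sinh=3.176228; start (x,ẋ)=(0.029400, -0.025000) → end (x,ẋ)=(0.362155, 1.499861)
phase 2: p=0.0218, T=0.335, ωT=1.089186, cosh=1.654171, sinh=1.317681; start (x,ẋ)=(0.362155, 1.499861) → end (x,ẋ)=(1.192667, 3.939169)

1 0.5760 0.3622 1.4999
2 0.9110 1.1927 3.9392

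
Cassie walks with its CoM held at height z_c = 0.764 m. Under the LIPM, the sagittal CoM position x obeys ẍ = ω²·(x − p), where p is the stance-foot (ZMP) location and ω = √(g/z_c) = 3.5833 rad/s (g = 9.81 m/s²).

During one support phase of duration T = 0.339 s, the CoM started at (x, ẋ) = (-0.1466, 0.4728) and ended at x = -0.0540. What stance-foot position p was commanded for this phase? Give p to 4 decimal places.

p = -0.0144

ωT = 3.5833·0.339 = 1.214739; cosh(ωT) = 1.833101, sinh(ωT) = 1.536313
x(T) = p + (x₀−p)·cosh(ωT) + (ẋ₀/ω)·sinh(ωT) ⇒ p·(1 − cosh) = x(T) − x₀·cosh − (ẋ₀/ω)·sinh
numerator   = -0.0540 − (-0.1466)·1.833101 − (0.4728/3.5833)·1.536313 = 0.012023
denominator = 1 − 1.833101 = -0.833101
p = 0.012023 / -0.833101 = -0.0144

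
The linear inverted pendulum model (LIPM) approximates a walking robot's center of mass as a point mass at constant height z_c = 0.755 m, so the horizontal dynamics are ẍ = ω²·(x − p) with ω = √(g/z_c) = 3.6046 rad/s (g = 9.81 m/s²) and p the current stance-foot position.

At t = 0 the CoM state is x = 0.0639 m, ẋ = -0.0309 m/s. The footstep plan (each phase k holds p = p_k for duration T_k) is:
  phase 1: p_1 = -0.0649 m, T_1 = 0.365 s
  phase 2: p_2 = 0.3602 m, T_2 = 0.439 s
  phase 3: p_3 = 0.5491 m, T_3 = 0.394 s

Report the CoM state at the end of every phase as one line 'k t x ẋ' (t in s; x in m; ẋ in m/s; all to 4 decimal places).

1 0.3650 0.1776 0.7412
2 0.8040 0.3763 0.3457
3 1.1980 0.3576 -0.4562

phase 1: p=-0.0649, T=0.365, ωT=1.315679, cosh=1.997787, sinh=1.729494; start (x,ẋ)=(0.063900, -0.030900) → end (x,ẋ)=(0.177589, 0.741225)
phase 2: p=0.3602, T=0.439, ωT=1.582419, cosh=2.536097, sinh=2.330619; start (x,ẋ)=(0.177589, 0.741225) → end (x,ẋ)=(0.376333, 0.345713)
phase 3: p=0.5491, T=0.394, ωT=1.420212, cosh=2.189831, sinh=1.948168; start (x,ẋ)=(0.376333, 0.345713) → end (x,ẋ)=(0.357617, -0.456178)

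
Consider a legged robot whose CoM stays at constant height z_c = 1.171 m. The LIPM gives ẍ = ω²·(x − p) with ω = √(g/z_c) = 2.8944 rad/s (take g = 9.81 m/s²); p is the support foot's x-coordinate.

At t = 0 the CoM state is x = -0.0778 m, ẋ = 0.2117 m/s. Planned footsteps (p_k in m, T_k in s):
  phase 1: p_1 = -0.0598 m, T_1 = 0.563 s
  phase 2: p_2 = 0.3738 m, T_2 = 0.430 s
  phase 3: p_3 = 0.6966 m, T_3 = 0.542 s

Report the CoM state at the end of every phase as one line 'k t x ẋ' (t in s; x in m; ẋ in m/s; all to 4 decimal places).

1 0.5630 0.0719 0.4330
2 0.9930 0.0444 -0.5769
3 1.5350 -1.3944 -5.7793

phase 1: p=-0.0598, T=0.563, ωT=1.629547, cosh=2.648791, sinh=2.452773; start (x,ẋ)=(-0.077800, 0.211700) → end (x,ẋ)=(0.071921, 0.432962)
phase 2: p=0.3738, T=0.430, ωT=1.244592, cosh=1.879788, sinh=1.591730; start (x,ẋ)=(0.071921, 0.432962) → end (x,ẋ)=(0.044431, -0.576913)
phase 3: p=0.6966, T=0.542, ωT=1.568765, cosh=2.504509, sinh=2.296206; start (x,ẋ)=(0.044431, -0.576913) → end (x,ẋ)=(-1.394444, -5.779290)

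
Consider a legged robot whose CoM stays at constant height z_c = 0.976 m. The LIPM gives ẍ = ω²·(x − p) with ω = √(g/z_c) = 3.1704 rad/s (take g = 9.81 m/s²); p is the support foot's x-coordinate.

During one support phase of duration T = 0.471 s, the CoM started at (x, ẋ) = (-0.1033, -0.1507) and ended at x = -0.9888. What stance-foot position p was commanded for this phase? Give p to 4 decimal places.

p = 0.4834

ωT = 3.1704·0.471 = 1.493258; cosh(ωT) = 2.338108, sinh(ωT) = 2.113469
x(T) = p + (x₀−p)·cosh(ωT) + (ẋ₀/ω)·sinh(ωT) ⇒ p·(1 − cosh) = x(T) − x₀·cosh − (ẋ₀/ω)·sinh
numerator   = -0.9888 − (-0.1033)·2.338108 − (-0.1507/3.1704)·2.113469 = -0.646813
denominator = 1 − 2.338108 = -1.338108
p = -0.646813 / -1.338108 = 0.4834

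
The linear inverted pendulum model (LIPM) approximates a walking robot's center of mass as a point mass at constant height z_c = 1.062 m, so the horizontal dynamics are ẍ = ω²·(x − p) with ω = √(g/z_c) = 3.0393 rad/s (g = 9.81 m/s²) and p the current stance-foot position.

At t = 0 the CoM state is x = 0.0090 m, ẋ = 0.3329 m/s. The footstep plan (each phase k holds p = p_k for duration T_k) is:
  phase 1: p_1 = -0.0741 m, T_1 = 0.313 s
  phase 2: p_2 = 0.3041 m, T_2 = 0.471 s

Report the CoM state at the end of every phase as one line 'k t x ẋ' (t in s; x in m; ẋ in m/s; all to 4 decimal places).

1 0.3130 0.1702 0.7734
2 0.7840 0.5099 0.9076

phase 1: p=-0.0741, T=0.313, ωT=0.951301, cosh=1.487657, sinh=1.101419; start (x,ẋ)=(0.009000, 0.332900) → end (x,ẋ)=(0.170165, 0.773422)
phase 2: p=0.3041, T=0.471, ωT=1.431510, cosh=2.211981, sinh=1.973034; start (x,ẋ)=(0.170165, 0.773422) → end (x,ẋ)=(0.509923, 0.907632)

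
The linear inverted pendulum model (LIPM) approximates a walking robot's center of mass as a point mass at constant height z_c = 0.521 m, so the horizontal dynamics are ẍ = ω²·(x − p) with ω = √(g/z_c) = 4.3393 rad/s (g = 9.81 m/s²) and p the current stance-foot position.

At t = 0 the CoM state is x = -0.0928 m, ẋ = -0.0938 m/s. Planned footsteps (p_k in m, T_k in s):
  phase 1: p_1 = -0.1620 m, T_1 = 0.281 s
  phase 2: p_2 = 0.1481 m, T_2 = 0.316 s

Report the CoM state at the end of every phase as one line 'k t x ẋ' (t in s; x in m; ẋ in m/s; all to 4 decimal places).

phase 1: p=-0.1620, T=0.281, ωT=1.219343, cosh=1.840194, sinh=1.544770; start (x,ẋ)=(-0.092800, -0.093800) → end (x,ẋ)=(-0.068051, 0.291253)
phase 2: p=0.1481, T=0.316, ωT=1.371219, cosh=2.096974, sinh=1.843176; start (x,ẋ)=(-0.068051, 0.291253) → end (x,ẋ)=(-0.181449, -1.118046)

1 0.2810 -0.0681 0.2913
2 0.5970 -0.1814 -1.1180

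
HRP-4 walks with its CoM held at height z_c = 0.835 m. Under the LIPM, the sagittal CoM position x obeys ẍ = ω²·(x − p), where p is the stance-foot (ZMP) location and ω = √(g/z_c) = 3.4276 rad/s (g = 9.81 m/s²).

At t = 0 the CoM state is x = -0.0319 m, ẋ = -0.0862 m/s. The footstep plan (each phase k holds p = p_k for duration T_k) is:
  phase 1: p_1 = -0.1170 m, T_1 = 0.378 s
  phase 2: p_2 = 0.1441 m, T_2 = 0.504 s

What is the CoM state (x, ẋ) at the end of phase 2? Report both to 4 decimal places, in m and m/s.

x = 0.0052, ẋ = -0.3354

phase 1: p=-0.1170, T=0.378, ωT=1.295633, cosh=1.963516, sinh=1.689791; start (x,ẋ)=(-0.031900, -0.086200) → end (x,ẋ)=(0.007599, 0.323638)
phase 2: p=0.1441, T=0.504, ωT=1.727510, cosh=2.902177, sinh=2.724451; start (x,ẋ)=(0.007599, 0.323638) → end (x,ẋ)=(0.005196, -0.335436)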